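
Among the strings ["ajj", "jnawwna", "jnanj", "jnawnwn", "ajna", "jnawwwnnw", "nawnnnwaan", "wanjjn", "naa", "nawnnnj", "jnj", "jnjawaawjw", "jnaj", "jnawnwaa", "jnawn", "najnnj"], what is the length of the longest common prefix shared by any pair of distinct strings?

The deepest shared node is where two words last agree before diverging.
e.g. "jnawnwaa" and "jnawnwn" share the prefix "jnawnw" of length 6; no pair shares a longer one.
Longest shared-prefix length: 6

6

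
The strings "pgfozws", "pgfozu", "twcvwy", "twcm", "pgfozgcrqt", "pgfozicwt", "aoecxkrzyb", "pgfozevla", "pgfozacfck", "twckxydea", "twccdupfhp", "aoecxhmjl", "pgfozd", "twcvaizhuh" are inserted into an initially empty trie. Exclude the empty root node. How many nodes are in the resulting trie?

67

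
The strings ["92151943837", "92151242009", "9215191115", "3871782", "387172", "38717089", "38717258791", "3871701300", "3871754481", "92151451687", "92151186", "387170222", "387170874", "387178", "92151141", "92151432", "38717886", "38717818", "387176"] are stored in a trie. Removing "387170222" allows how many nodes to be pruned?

3

A node on "387170222"'s path can go only if nothing else ends at it or branches off below it.
The suffix "222" (3 nodes) is used only by "387170222"; the node for "387170" still has the child "8", so pruning stops there.
Nodes removed: 3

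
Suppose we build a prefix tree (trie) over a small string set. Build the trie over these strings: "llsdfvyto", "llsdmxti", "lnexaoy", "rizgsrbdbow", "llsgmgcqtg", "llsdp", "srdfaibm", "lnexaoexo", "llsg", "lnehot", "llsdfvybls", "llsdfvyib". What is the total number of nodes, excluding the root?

For each word, the new-node count is its length minus the longest prefix already in the trie:
  "llsdfvyto" → 9 new (l, l, s, d, f, v, y, t, o)
  "llsdmxti" → prefix "llsd" already present; 4 new (m, x, t, i)
  "lnexaoy" → prefix "l" already present; 6 new (n, e, x, a, o, y)
  "rizgsrbdbow" → 11 new (r, i, z, g, s, r, b, d, b, o, w)
  "llsgmgcqtg" → prefix "lls" already present; 7 new (g, m, g, c, q, t, g)
  "llsdp" → prefix "llsd" already present; 1 new (p)
  "srdfaibm" → 8 new (s, r, d, f, a, i, b, m)
  "lnexaoexo" → prefix "lnexao" already present; 3 new (e, x, o)
  "llsg" → prefix "llsg" already present; 0 new (none)
  "lnehot" → prefix "lne" already present; 3 new (h, o, t)
  "llsdfvybls" → prefix "llsdfvy" already present; 3 new (b, l, s)
  "llsdfvyib" → prefix "llsdfvy" already present; 2 new (i, b)
Total nodes = 9 + 4 + 6 + 11 + 7 + 1 + 8 + 3 + 0 + 3 + 3 + 2 = 57

57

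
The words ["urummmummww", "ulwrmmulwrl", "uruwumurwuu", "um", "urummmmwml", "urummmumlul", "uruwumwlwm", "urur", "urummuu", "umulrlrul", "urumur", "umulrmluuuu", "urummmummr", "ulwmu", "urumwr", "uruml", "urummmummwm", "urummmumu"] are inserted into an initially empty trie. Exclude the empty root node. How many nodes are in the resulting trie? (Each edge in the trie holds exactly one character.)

67

Count nodes per top-level branch (shared prefixes stored once):
  'u'-branch (ulwmu, ulwrmmulwrl, um, umulrlrul, umulrmluuuu, uruml, urummmmwml, urummmumlul, urummmummr, urummmummwm, urummmummww, urummmumu, urummuu, urumur, urumwr, urur, uruwumurwuu, uruwumwlwm): 67 nodes
Sum: 67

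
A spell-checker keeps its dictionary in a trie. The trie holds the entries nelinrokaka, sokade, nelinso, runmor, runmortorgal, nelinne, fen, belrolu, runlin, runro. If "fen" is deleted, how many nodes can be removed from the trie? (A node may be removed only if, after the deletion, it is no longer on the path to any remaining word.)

Walk "fen" from the leaf back toward the root, removing each node that no remaining word uses.
No other word shares any prefix with "fen", so all 3 of its nodes go.
Nodes removed: 3

3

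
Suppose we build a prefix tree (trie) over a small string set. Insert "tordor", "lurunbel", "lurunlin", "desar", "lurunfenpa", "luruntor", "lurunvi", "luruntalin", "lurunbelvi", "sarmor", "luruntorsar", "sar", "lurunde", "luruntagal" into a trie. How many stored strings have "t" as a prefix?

Filter for entries beginning with "t":
Matches: "tordor"
Count: 1

1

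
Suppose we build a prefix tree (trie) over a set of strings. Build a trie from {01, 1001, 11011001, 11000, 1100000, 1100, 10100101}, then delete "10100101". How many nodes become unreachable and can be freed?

6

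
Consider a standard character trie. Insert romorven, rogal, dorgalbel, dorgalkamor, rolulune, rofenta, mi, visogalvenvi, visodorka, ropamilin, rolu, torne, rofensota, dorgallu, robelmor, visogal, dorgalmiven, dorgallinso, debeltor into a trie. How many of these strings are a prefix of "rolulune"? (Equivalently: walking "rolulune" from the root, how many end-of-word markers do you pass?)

Traverse "rolulune" character by character; count nodes along the way that are marked as word ends.
Prefixes of the query that are stored words: "rolu", "rolulune"
Count: 2

2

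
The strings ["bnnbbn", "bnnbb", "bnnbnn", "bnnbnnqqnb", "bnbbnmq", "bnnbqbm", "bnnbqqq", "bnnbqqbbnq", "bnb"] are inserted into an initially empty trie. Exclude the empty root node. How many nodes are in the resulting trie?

26

For each word, the new-node count is its length minus the longest prefix already in the trie:
  "bnnbbn" → 6 new (b, n, n, b, b, n)
  "bnnbb" → prefix "bnnbb" already present; 0 new (none)
  "bnnbnn" → prefix "bnnb" already present; 2 new (n, n)
  "bnnbnnqqnb" → prefix "bnnbnn" already present; 4 new (q, q, n, b)
  "bnbbnmq" → prefix "bn" already present; 5 new (b, b, n, m, q)
  "bnnbqbm" → prefix "bnnb" already present; 3 new (q, b, m)
  "bnnbqqq" → prefix "bnnbq" already present; 2 new (q, q)
  "bnnbqqbbnq" → prefix "bnnbqq" already present; 4 new (b, b, n, q)
  "bnb" → prefix "bnb" already present; 0 new (none)
Total nodes = 6 + 0 + 2 + 4 + 5 + 3 + 2 + 4 + 0 = 26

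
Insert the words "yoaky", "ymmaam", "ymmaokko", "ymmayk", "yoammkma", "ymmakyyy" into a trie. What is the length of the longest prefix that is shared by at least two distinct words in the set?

The deepest shared node is where two words last agree before diverging.
"ymmaam" and "ymmakyyy" agree on "ymma" (4 characters) before diverging; nothing deeper is shared.
Longest shared-prefix length: 4

4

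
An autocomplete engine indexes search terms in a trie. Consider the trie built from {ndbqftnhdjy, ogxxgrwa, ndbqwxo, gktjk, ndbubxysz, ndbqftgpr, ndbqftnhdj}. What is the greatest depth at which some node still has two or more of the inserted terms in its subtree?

The deepest shared node is where two words last agree before diverging.
"ndbqftnhdj" and "ndbqftnhdjy" agree on "ndbqftnhdj" (10 characters) before diverging; nothing deeper is shared.
Longest shared-prefix length: 10

10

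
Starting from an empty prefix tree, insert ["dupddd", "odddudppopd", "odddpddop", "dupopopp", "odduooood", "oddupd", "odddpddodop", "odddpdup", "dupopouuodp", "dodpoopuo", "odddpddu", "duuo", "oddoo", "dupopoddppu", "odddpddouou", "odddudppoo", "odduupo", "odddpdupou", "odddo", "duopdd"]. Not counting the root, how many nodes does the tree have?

Count nodes per top-level branch (shared prefixes stored once):
  'd'-branch (dodpoopuo, duopdd, dupddd, dupopoddppu, dupopopp, dupopouuodp, duuo): 35 nodes
  'o'-branch (odddo, odddpddodop, odddpddop, odddpddouou, odddpddu, odddpdup, odddpdupou, odddudppoo, odddudppopd, oddoo, odduooood, oddupd, odduupo): 42 nodes
Sum: 77

77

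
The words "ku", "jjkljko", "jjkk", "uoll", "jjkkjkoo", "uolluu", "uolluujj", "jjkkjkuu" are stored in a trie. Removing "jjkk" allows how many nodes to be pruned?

0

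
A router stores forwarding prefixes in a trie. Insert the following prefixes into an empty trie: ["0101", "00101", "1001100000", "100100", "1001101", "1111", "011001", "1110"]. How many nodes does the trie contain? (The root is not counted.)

29

For each word, the new-node count is its length minus the longest prefix already in the trie:
  "0101" → 4 new (0, 1, 0, 1)
  "00101" → prefix "0" already present; 4 new (0, 1, 0, 1)
  "1001100000" → 10 new (1, 0, 0, 1, 1, 0, 0, 0, 0, 0)
  "100100" → prefix "1001" already present; 2 new (0, 0)
  "1001101" → prefix "100110" already present; 1 new (1)
  "1111" → prefix "1" already present; 3 new (1, 1, 1)
  "011001" → prefix "01" already present; 4 new (1, 0, 0, 1)
  "1110" → prefix "111" already present; 1 new (0)
Total nodes = 4 + 4 + 10 + 2 + 1 + 3 + 4 + 1 = 29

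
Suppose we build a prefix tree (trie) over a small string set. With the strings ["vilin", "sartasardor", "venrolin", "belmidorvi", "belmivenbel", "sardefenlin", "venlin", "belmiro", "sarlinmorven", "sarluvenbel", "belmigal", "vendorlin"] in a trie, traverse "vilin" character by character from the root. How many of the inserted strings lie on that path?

Traverse "vilin" character by character; count nodes along the way that are marked as word ends.
Prefixes of the query that are stored words: "vilin"
Count: 1

1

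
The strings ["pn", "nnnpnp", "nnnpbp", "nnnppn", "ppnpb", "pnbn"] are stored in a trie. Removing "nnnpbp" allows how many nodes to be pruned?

A node on "nnnpbp"'s path can go only if nothing else ends at it or branches off below it.
The suffix "bp" (2 nodes) is used only by "nnnpbp"; the node for "nnnp" still has the child "n", so pruning stops there.
Nodes removed: 2

2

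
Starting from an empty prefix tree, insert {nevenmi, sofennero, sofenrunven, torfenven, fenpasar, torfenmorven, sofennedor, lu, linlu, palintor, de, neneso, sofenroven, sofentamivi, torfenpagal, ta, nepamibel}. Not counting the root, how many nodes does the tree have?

91

Insert word by word; a character creates a node only if that edge doesn't already exist:
  "nevenmi" → 7 new (n, e, v, e, n, m, i)
  "sofennero" → 9 new (s, o, f, e, n, n, e, r, o)
  "sofenrunven" → prefix "sofen" already present; 6 new (r, u, n, v, e, n)
  "torfenven" → 9 new (t, o, r, f, e, n, v, e, n)
  "fenpasar" → 8 new (f, e, n, p, a, s, a, r)
  "torfenmorven" → prefix "torfen" already present; 6 new (m, o, r, v, e, n)
  "sofennedor" → prefix "sofenne" already present; 3 new (d, o, r)
  "lu" → 2 new (l, u)
  "linlu" → prefix "l" already present; 4 new (i, n, l, u)
  "palintor" → 8 new (p, a, l, i, n, t, o, r)
  "de" → 2 new (d, e)
  "neneso" → prefix "ne" already present; 4 new (n, e, s, o)
  "sofenroven" → prefix "sofenr" already present; 4 new (o, v, e, n)
  "sofentamivi" → prefix "sofen" already present; 6 new (t, a, m, i, v, i)
  "torfenpagal" → prefix "torfen" already present; 5 new (p, a, g, a, l)
  "ta" → prefix "t" already present; 1 new (a)
  "nepamibel" → prefix "ne" already present; 7 new (p, a, m, i, b, e, l)
Total nodes = 7 + 9 + 6 + 9 + 8 + 6 + 3 + 2 + 4 + 8 + 2 + 4 + 4 + 6 + 5 + 1 + 7 = 91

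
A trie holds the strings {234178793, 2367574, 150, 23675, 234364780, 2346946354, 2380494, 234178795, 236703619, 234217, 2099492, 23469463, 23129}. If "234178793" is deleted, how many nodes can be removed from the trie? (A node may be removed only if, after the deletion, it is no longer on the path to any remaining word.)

A node on "234178793"'s path can go only if nothing else ends at it or branches off below it.
The suffix "3" (1 node) is used only by "234178793"; the node for "23417879" still has the child "5", so pruning stops there.
Nodes removed: 1

1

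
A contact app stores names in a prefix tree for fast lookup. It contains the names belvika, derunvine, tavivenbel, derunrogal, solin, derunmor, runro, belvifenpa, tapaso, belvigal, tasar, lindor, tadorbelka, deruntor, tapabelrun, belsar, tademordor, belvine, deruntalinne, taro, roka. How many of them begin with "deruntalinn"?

1

Traverse to the node for "deruntalinn", then collect every word in that subtree.
Words under "deruntalinn": deruntalinne
Count: 1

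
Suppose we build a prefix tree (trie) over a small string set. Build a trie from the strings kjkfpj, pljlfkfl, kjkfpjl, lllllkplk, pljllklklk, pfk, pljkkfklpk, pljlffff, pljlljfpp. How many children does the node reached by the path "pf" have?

Follow the path "pf" to its node, then look at its outgoing edges.
Distinct next characters after "pf": k.
That node has 1 child edge.

1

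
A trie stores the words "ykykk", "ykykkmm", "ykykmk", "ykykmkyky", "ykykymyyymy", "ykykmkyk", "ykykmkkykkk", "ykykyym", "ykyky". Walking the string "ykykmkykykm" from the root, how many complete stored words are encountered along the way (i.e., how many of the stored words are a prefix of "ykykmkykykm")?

3

Walk "ykykmkykykm" from the root; an end-of-word marker is hit whenever a stored word is a prefix of "ykykmkykykm".
Prefixes of the query that are stored words: "ykykmk", "ykykmkyk", "ykykmkyky"
Count: 3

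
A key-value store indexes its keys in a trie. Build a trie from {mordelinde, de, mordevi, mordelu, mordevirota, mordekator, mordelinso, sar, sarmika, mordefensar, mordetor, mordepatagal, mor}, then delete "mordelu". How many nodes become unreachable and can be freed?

1

Walk "mordelu" from the leaf back toward the root, removing each node that no remaining word uses.
The suffix "u" (1 node) is used only by "mordelu"; the node for "mordel" still has the child "i", so pruning stops there.
Nodes removed: 1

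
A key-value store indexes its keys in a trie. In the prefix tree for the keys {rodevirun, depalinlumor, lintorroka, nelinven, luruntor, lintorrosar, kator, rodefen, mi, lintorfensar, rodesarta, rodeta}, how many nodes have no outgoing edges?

A leaf is a node with no children — equivalently, the end of a word that is not a proper prefix of any other stored word.
Those words: "depalinlumor", "kator", "lintorfensar", "lintorroka", "lintorrosar", "luruntor", "mi", "nelinven", "rodefen", "rodesarta", "rodeta", "rodevirun"
Leaf count: 12

12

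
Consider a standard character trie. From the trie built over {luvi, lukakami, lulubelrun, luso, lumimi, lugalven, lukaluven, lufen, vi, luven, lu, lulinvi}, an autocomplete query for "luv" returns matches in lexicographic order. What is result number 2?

luvi

DFS of the "luv" subtree visits, in order: "luven", "luvi"
The 2nd is luvi.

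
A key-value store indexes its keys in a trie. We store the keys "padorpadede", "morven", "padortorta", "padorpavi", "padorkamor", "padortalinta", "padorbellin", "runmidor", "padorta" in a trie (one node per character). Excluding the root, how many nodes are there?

49

For each word, the new-node count is its length minus the longest prefix already in the trie:
  "padorpadede" → 11 new (p, a, d, o, r, p, a, d, e, d, e)
  "morven" → 6 new (m, o, r, v, e, n)
  "padortorta" → prefix "pador" already present; 5 new (t, o, r, t, a)
  "padorpavi" → prefix "padorpa" already present; 2 new (v, i)
  "padorkamor" → prefix "pador" already present; 5 new (k, a, m, o, r)
  "padortalinta" → prefix "padort" already present; 6 new (a, l, i, n, t, a)
  "padorbellin" → prefix "pador" already present; 6 new (b, e, l, l, i, n)
  "runmidor" → 8 new (r, u, n, m, i, d, o, r)
  "padorta" → prefix "padorta" already present; 0 new (none)
Total nodes = 11 + 6 + 5 + 2 + 5 + 6 + 6 + 8 + 0 = 49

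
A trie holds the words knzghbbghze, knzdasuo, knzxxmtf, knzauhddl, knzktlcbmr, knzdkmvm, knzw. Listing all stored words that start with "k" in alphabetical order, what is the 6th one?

knzw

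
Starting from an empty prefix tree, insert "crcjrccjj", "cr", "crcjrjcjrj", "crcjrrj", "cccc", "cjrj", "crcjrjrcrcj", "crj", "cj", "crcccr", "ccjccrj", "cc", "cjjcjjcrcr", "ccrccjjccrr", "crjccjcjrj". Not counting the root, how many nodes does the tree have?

Count nodes per top-level branch (shared prefixes stored once):
  'c'-branch (cc, cccc, ccjccrj, ccrccjjccrr, cj, cjjcjjcrcr, cjrj, cr, crcccr, crcjrccjj, crcjrjcjrj, crcjrjrcrcj, crcjrrj, crj, crjccjcjrj): 60 nodes
Sum: 60

60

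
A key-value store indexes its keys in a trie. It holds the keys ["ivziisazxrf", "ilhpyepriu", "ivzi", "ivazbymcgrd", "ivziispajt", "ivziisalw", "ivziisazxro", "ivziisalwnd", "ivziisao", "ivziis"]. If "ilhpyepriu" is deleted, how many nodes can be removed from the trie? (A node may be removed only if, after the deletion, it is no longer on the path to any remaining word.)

9

A node on "ilhpyepriu"'s path can go only if nothing else ends at it or branches off below it.
The suffix "lhpyepriu" (9 nodes) is used only by "ilhpyepriu"; the node for "i" still has the child "v", so pruning stops there.
Nodes removed: 9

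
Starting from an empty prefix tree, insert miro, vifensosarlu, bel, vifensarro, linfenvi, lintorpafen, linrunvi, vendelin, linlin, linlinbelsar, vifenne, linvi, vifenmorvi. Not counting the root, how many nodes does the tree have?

69

For each word, the new-node count is its length minus the longest prefix already in the trie:
  "miro" → 4 new (m, i, r, o)
  "vifensosarlu" → 12 new (v, i, f, e, n, s, o, s, a, r, l, u)
  "bel" → 3 new (b, e, l)
  "vifensarro" → prefix "vifens" already present; 4 new (a, r, r, o)
  "linfenvi" → 8 new (l, i, n, f, e, n, v, i)
  "lintorpafen" → prefix "lin" already present; 8 new (t, o, r, p, a, f, e, n)
  "linrunvi" → prefix "lin" already present; 5 new (r, u, n, v, i)
  "vendelin" → prefix "v" already present; 7 new (e, n, d, e, l, i, n)
  "linlin" → prefix "lin" already present; 3 new (l, i, n)
  "linlinbelsar" → prefix "linlin" already present; 6 new (b, e, l, s, a, r)
  "vifenne" → prefix "vifen" already present; 2 new (n, e)
  "linvi" → prefix "lin" already present; 2 new (v, i)
  "vifenmorvi" → prefix "vifen" already present; 5 new (m, o, r, v, i)
Total nodes = 4 + 12 + 3 + 4 + 8 + 8 + 5 + 7 + 3 + 6 + 2 + 2 + 5 = 69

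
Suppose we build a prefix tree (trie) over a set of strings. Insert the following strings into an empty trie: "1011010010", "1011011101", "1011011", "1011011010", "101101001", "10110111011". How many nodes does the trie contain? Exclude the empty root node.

18

Count nodes per top-level branch (shared prefixes stored once):
  '1'-branch (101101001, 1011010010, 1011011, 1011011010, 1011011101, 10110111011): 18 nodes
Sum: 18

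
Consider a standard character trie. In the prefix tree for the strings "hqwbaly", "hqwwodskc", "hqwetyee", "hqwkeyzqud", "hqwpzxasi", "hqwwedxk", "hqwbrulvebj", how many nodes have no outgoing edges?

A leaf is a node with no children — equivalently, the end of a word that is not a proper prefix of any other stored word.
Those words: "hqwbaly", "hqwbrulvebj", "hqwetyee", "hqwkeyzqud", "hqwpzxasi", "hqwwedxk", "hqwwodskc"
Leaf count: 7

7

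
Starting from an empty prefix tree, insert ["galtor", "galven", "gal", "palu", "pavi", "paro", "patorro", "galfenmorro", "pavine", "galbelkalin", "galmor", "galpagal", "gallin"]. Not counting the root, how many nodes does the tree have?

51

Insert word by word; a character creates a node only if that edge doesn't already exist:
  "galtor" → 6 new (g, a, l, t, o, r)
  "galven" → prefix "gal" already present; 3 new (v, e, n)
  "gal" → prefix "gal" already present; 0 new (none)
  "palu" → 4 new (p, a, l, u)
  "pavi" → prefix "pa" already present; 2 new (v, i)
  "paro" → prefix "pa" already present; 2 new (r, o)
  "patorro" → prefix "pa" already present; 5 new (t, o, r, r, o)
  "galfenmorro" → prefix "gal" already present; 8 new (f, e, n, m, o, r, r, o)
  "pavine" → prefix "pavi" already present; 2 new (n, e)
  "galbelkalin" → prefix "gal" already present; 8 new (b, e, l, k, a, l, i, n)
  "galmor" → prefix "gal" already present; 3 new (m, o, r)
  "galpagal" → prefix "gal" already present; 5 new (p, a, g, a, l)
  "gallin" → prefix "gal" already present; 3 new (l, i, n)
Total nodes = 6 + 3 + 0 + 4 + 2 + 2 + 5 + 8 + 2 + 8 + 3 + 5 + 3 = 51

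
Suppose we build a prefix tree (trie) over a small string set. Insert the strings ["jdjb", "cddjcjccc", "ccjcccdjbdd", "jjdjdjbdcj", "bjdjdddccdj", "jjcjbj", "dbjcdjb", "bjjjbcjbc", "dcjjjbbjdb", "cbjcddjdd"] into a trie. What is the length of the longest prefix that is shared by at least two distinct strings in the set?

Look for the deepest trie node that still has at least two words in its subtree.
"bjdjdddccdj" and "bjjjbcjbc" agree on "bj" (2 characters) before diverging; nothing deeper is shared.
Longest shared-prefix length: 2

2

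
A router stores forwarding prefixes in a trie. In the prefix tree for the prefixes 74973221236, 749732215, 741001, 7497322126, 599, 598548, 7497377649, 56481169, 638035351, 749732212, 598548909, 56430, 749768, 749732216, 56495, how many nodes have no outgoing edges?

A leaf is a node with no children — equivalently, the end of a word that is not a proper prefix of any other stored word.
Those words: "56430", "56481169", "56495", "598548909", "599", "638035351", "741001", "74973221236", "7497322126", "749732215", "749732216", "7497377649", "749768"
Leaf count: 13

13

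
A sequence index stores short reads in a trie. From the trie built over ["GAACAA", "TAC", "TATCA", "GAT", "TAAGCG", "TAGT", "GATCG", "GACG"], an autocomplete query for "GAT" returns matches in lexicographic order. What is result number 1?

Words with prefix "GAT", in lexicographic order: "GAT", "GATCG"
Position 1: GAT

GAT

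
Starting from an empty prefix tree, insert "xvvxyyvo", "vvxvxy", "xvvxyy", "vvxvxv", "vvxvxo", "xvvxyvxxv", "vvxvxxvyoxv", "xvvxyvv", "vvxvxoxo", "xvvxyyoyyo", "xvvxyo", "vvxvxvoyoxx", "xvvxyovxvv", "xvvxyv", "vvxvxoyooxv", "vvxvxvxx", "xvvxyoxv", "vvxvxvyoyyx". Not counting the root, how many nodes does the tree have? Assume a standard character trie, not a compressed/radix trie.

Insert word by word; a character creates a node only if that edge doesn't already exist:
  "xvvxyyvo" → 8 new (x, v, v, x, y, y, v, o)
  "vvxvxy" → 6 new (v, v, x, v, x, y)
  "xvvxyy" → prefix "xvvxyy" already present; 0 new (none)
  "vvxvxv" → prefix "vvxvx" already present; 1 new (v)
  "vvxvxo" → prefix "vvxvx" already present; 1 new (o)
  "xvvxyvxxv" → prefix "xvvxy" already present; 4 new (v, x, x, v)
  "vvxvxxvyoxv" → prefix "vvxvx" already present; 6 new (x, v, y, o, x, v)
  "xvvxyvv" → prefix "xvvxyv" already present; 1 new (v)
  "vvxvxoxo" → prefix "vvxvxo" already present; 2 new (x, o)
  "xvvxyyoyyo" → prefix "xvvxyy" already present; 4 new (o, y, y, o)
  "xvvxyo" → prefix "xvvxy" already present; 1 new (o)
  "vvxvxvoyoxx" → prefix "vvxvxv" already present; 5 new (o, y, o, x, x)
  "xvvxyovxvv" → prefix "xvvxyo" already present; 4 new (v, x, v, v)
  "xvvxyv" → prefix "xvvxyv" already present; 0 new (none)
  "vvxvxoyooxv" → prefix "vvxvxo" already present; 5 new (y, o, o, x, v)
  "vvxvxvxx" → prefix "vvxvxv" already present; 2 new (x, x)
  "xvvxyoxv" → prefix "xvvxyo" already present; 2 new (x, v)
  "vvxvxvyoyyx" → prefix "vvxvxv" already present; 5 new (y, o, y, y, x)
Total nodes = 8 + 6 + 0 + 1 + 1 + 4 + 6 + 1 + 2 + 4 + 1 + 5 + 4 + 0 + 5 + 2 + 2 + 5 = 57

57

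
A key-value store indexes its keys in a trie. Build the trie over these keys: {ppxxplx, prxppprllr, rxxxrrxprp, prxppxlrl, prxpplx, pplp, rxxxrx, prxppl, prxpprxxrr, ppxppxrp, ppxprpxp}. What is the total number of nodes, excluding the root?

49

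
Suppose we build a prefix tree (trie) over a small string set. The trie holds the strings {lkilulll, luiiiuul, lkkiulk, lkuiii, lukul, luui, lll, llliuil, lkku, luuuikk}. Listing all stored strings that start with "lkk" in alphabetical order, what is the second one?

lkku

DFS of the "lkk" subtree visits, in order: "lkkiulk", "lkku"
Position 2: lkku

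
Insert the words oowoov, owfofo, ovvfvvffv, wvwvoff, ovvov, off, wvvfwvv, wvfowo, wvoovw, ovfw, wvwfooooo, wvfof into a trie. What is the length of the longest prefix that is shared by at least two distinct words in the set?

The deepest shared node is where two words last agree before diverging.
"wvfof" and "wvfowo" agree on "wvfo" (4 characters) before diverging; nothing deeper is shared.
Longest shared-prefix length: 4

4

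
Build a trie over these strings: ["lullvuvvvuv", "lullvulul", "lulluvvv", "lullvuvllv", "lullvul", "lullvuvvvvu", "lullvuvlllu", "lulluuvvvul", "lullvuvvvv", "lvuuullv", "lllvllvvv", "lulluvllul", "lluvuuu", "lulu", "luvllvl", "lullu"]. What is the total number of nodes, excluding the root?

61

For each word, the new-node count is its length minus the longest prefix already in the trie:
  "lullvuvvvuv" → 11 new (l, u, l, l, v, u, v, v, v, u, v)
  "lullvulul" → prefix "lullvu" already present; 3 new (l, u, l)
  "lulluvvv" → prefix "lull" already present; 4 new (u, v, v, v)
  "lullvuvllv" → prefix "lullvuv" already present; 3 new (l, l, v)
  "lullvul" → prefix "lullvul" already present; 0 new (none)
  "lullvuvvvvu" → prefix "lullvuvvv" already present; 2 new (v, u)
  "lullvuvlllu" → prefix "lullvuvll" already present; 2 new (l, u)
  "lulluuvvvul" → prefix "lullu" already present; 6 new (u, v, v, v, u, l)
  "lullvuvvvv" → prefix "lullvuvvvv" already present; 0 new (none)
  "lvuuullv" → prefix "l" already present; 7 new (v, u, u, u, l, l, v)
  "lllvllvvv" → prefix "l" already present; 8 new (l, l, v, l, l, v, v, v)
  "lulluvllul" → prefix "lulluv" already present; 4 new (l, l, u, l)
  "lluvuuu" → prefix "ll" already present; 5 new (u, v, u, u, u)
  "lulu" → prefix "lul" already present; 1 new (u)
  "luvllvl" → prefix "lu" already present; 5 new (v, l, l, v, l)
  "lullu" → prefix "lullu" already present; 0 new (none)
Total nodes = 11 + 3 + 4 + 3 + 0 + 2 + 2 + 6 + 0 + 7 + 8 + 4 + 5 + 1 + 5 + 0 = 61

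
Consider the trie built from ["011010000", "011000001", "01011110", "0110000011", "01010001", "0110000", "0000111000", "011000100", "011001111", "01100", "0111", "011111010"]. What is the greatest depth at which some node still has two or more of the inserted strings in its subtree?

9

Look for the deepest trie node that still has at least two words in its subtree.
"011000001" and "0110000011" agree on "011000001" (9 characters) before diverging; nothing deeper is shared.
Longest shared-prefix length: 9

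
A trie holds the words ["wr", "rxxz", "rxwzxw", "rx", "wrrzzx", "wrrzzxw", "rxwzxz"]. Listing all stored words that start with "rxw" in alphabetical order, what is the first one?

rxwzxw

Words with prefix "rxw", in lexicographic order: "rxwzxw", "rxwzxz"
The 1st is rxwzxw.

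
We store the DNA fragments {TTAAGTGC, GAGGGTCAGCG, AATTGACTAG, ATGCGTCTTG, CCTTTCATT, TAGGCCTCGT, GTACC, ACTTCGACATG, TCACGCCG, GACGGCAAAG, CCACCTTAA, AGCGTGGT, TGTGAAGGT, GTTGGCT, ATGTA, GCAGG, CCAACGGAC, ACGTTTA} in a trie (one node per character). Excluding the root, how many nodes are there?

For each word, the new-node count is its length minus the longest prefix already in the trie:
  "TTAAGTGC" → 8 new (T, T, A, A, G, T, G, C)
  "GAGGGTCAGCG" → 11 new (G, A, G, G, G, T, C, A, G, C, G)
  "AATTGACTAG" → 10 new (A, A, T, T, G, A, C, T, A, G)
  "ATGCGTCTTG" → prefix "A" already present; 9 new (T, G, C, G, T, C, T, T, G)
  "CCTTTCATT" → 9 new (C, C, T, T, T, C, A, T, T)
  "TAGGCCTCGT" → prefix "T" already present; 9 new (A, G, G, C, C, T, C, G, T)
  "GTACC" → prefix "G" already present; 4 new (T, A, C, C)
  "ACTTCGACATG" → prefix "A" already present; 10 new (C, T, T, C, G, A, C, A, T, G)
  "TCACGCCG" → prefix "T" already present; 7 new (C, A, C, G, C, C, G)
  "GACGGCAAAG" → prefix "GA" already present; 8 new (C, G, G, C, A, A, A, G)
  "CCACCTTAA" → prefix "CC" already present; 7 new (A, C, C, T, T, A, A)
  "AGCGTGGT" → prefix "A" already present; 7 new (G, C, G, T, G, G, T)
  "TGTGAAGGT" → prefix "T" already present; 8 new (G, T, G, A, A, G, G, T)
  "GTTGGCT" → prefix "GT" already present; 5 new (T, G, G, C, T)
  "ATGTA" → prefix "ATG" already present; 2 new (T, A)
  "GCAGG" → prefix "G" already present; 4 new (C, A, G, G)
  "CCAACGGAC" → prefix "CCA" already present; 6 new (A, C, G, G, A, C)
  "ACGTTTA" → prefix "AC" already present; 5 new (G, T, T, T, A)
Total nodes = 8 + 11 + 10 + 9 + 9 + 9 + 4 + 10 + 7 + 8 + 7 + 7 + 8 + 5 + 2 + 4 + 6 + 5 = 129

129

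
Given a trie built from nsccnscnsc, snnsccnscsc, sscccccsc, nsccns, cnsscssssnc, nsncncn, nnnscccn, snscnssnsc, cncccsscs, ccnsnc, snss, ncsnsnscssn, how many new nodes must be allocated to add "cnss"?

0

"cnss" is already a full path in the trie; only an end-marker is added.
No new nodes are needed: 0.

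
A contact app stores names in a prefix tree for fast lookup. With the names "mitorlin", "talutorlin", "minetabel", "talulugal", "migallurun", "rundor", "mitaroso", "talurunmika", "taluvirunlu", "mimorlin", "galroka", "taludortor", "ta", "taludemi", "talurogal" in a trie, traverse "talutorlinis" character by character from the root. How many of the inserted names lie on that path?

Walk "talutorlinis" from the root; an end-of-word marker is hit whenever a stored word is a prefix of "talutorlinis".
Prefixes of the query that are stored words: "ta", "talutorlin"
Count: 2

2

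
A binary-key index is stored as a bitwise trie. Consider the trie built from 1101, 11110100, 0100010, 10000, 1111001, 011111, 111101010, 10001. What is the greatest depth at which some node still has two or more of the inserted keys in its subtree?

7

Equivalently: take the maximum, over all pairs, of their longest common prefix length.
e.g. "11110100" and "111101010" share the prefix "1111010" of length 7; no pair shares a longer one.
Longest shared-prefix length: 7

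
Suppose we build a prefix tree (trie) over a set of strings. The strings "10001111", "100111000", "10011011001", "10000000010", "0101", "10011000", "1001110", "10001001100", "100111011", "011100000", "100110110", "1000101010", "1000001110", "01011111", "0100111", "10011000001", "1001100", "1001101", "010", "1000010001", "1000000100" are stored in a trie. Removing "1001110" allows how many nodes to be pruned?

0

A node on "1001110"'s path can go only if nothing else ends at it or branches off below it.
Every node on "1001110" is still needed (e.g. by "100111000"), so nothing is freed.
Nodes removed: 0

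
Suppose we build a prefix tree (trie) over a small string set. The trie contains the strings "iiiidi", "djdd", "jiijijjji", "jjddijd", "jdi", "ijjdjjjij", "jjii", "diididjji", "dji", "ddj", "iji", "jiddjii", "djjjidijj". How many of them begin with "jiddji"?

1

Filter for entries beginning with "jiddji":
Matches: "jiddjii"
Count: 1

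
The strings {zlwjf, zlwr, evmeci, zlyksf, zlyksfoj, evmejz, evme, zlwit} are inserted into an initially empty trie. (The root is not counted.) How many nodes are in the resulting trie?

22

Trie structure (* marks end of a word):
(root)
├─ e
│  └─ v
│     └─ m
│        └─ e *
│           ├─ c
│           │  └─ i *
│           └─ j
│              └─ z *
└─ z
   └─ l
      ├─ w
      │  ├─ i
      │  │  └─ t *
      │  ├─ j
      │  │  └─ f *
      │  └─ r *
      └─ y
         └─ k
            └─ s
               └─ f *
                  └─ o
                     └─ j *
Counting every labelled node above: 22.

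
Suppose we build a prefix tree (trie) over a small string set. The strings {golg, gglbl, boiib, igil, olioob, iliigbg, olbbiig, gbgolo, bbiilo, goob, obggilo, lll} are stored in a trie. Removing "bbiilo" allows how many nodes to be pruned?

Walk "bbiilo" from the leaf back toward the root, removing each node that no remaining word uses.
The suffix "biilo" (5 nodes) is used only by "bbiilo"; the node for "b" still has the child "o", so pruning stops there.
Nodes removed: 5

5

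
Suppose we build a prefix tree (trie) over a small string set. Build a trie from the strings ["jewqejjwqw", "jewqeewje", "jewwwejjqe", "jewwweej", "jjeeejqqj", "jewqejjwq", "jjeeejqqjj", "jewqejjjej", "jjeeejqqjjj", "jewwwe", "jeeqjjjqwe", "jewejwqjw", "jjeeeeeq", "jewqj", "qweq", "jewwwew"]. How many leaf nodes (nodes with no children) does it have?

12

Leaves are exactly the stored words that no other stored word extends.
Those words: "jeeqjjjqwe", "jewejwqjw", "jewqeewje", "jewqejjjej", "jewqejjwqw", "jewqj", "jewwweej", "jewwwejjqe", "jewwwew", "jjeeeeeq", "jjeeejqqjjj", "qweq"
Leaf count: 12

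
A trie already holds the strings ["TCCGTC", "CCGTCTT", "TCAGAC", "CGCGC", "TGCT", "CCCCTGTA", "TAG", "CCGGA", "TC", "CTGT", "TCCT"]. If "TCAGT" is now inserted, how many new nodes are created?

Walking "TCAGT" from the root, the first 4 characters ("TCAG") follow existing edges; "T" is the first miss.
So 5 − 4 = 1 new nodes.

1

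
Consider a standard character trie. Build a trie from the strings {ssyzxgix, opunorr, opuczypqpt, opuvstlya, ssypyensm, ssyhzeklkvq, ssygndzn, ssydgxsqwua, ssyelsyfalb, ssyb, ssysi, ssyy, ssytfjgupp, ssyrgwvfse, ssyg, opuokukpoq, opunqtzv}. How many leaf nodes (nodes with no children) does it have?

16

Leaves are exactly the stored words that no other stored word extends.
Those words: "opuczypqpt", "opunorr", "opunqtzv", "opuokukpoq", "opuvstlya", "ssyb", "ssydgxsqwua", "ssyelsyfalb", "ssygndzn", "ssyhzeklkvq", "ssypyensm", "ssyrgwvfse", "ssysi", "ssytfjgupp", "ssyy", "ssyzxgix"
Leaf count: 16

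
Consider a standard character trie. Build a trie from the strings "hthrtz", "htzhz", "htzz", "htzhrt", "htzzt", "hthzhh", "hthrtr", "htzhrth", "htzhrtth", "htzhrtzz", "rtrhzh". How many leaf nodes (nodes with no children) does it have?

A leaf is a node with no children — equivalently, the end of a word that is not a proper prefix of any other stored word.
Those words: "hthrtr", "hthrtz", "hthzhh", "htzhrth", "htzhrtth", "htzhrtzz", "htzhz", "htzzt", "rtrhzh"
Leaf count: 9

9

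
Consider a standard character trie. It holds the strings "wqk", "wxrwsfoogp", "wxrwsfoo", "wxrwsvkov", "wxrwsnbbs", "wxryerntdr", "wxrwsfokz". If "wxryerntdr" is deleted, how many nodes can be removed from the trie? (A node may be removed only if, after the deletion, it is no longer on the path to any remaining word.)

7

After clearing the end-marker at "wxryerntdr", prune upward until reaching a node still needed by another word.
The suffix "yerntdr" (7 nodes) is used only by "wxryerntdr"; the node for "wxr" still has the child "w", so pruning stops there.
Nodes removed: 7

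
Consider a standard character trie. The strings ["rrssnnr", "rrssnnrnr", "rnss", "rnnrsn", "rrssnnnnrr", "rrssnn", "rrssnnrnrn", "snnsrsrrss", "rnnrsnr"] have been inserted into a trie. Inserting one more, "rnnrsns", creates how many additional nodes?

1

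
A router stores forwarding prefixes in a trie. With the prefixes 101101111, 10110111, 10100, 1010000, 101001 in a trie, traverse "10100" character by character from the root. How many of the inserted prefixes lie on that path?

1

Check each prefix of "10100" against the stored set — each match is an end-marker on the path.
Prefixes of the query that are stored words: "10100"
Count: 1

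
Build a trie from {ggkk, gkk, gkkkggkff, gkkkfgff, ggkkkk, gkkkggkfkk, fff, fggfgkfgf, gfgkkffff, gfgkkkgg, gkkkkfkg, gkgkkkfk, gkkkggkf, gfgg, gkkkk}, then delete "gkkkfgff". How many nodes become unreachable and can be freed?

4

A node on "gkkkfgff"'s path can go only if nothing else ends at it or branches off below it.
The suffix "fgff" (4 nodes) is used only by "gkkkfgff"; the node for "gkkk" still has the child "g", so pruning stops there.
Nodes removed: 4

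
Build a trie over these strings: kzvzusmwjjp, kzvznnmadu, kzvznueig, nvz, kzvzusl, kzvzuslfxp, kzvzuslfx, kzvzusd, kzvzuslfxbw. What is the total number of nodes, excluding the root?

Count nodes per top-level branch (shared prefixes stored once):
  'k'-branch (kzvznnmadu, kzvznueig, kzvzusd, kzvzusl, kzvzuslfx, kzvzuslfxbw, kzvzuslfxp, kzvzusmwjjp): 28 nodes
  'n'-branch (nvz): 3 nodes
Sum: 31

31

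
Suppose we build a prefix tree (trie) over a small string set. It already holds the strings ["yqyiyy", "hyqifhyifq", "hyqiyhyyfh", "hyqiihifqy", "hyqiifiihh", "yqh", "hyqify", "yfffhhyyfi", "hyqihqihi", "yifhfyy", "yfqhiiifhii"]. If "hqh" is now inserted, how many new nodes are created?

2

The longest prefix of "hqh" already in the trie is "h" (length 1).
So 3 − 1 = 2 new nodes.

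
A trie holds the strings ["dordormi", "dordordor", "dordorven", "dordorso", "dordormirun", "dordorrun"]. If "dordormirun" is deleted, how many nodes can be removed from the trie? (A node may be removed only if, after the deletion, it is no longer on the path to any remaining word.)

3

A node on "dordormirun"'s path can go only if nothing else ends at it or branches off below it.
The suffix "run" (3 nodes) is used only by "dordormirun"; "dordormi" is itself a stored word, so pruning stops there.
Nodes removed: 3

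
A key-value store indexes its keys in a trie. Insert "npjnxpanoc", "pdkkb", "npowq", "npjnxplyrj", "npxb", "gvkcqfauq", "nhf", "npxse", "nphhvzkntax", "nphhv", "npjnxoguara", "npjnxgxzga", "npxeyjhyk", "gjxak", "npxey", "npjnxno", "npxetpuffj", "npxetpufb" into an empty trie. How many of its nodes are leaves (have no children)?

16

Leaves are exactly the stored words that no other stored word extends.
Those words: "gjxak", "gvkcqfauq", "nhf", "nphhvzkntax", "npjnxgxzga", "npjnxno", "npjnxoguara", "npjnxpanoc", "npjnxplyrj", "npowq", "npxb", "npxetpufb", "npxetpuffj", "npxeyjhyk", "npxse", "pdkkb"
Leaf count: 16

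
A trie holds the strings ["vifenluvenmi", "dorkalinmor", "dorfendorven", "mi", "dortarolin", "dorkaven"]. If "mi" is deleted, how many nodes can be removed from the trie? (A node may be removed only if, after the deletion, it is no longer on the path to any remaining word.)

Walk "mi" from the leaf back toward the root, removing each node that no remaining word uses.
No other word shares any prefix with "mi", so all 2 of its nodes go.
Nodes removed: 2

2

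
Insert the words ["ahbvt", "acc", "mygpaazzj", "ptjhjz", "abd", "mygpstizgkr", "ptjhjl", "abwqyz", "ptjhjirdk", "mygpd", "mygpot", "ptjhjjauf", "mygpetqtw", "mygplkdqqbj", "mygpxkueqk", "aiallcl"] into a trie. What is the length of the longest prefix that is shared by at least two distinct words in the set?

Look for the deepest trie node that still has at least two words in its subtree.
"ptjhjirdk" and "ptjhjjauf" agree on "ptjhj" (5 characters) before diverging; nothing deeper is shared.
Longest shared-prefix length: 5

5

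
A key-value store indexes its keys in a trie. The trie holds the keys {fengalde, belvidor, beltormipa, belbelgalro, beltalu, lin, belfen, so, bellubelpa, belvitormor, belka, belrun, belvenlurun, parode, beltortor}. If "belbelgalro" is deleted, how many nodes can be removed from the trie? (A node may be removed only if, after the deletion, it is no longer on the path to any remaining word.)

After clearing the end-marker at "belbelgalro", prune upward until reaching a node still needed by another word.
The suffix "belgalro" (8 nodes) is used only by "belbelgalro"; the node for "bel" still has the child "v", so pruning stops there.
Nodes removed: 8

8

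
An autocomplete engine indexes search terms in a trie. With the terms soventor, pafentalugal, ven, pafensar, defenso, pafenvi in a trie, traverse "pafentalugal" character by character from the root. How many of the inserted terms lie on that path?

1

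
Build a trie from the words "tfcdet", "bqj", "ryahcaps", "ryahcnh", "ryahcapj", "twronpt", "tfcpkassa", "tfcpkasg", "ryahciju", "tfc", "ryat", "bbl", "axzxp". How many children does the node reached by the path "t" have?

Walk "t" from the root, arriving at one node.
Distinct next characters after "t": f, w.
That node has 2 child edges.

2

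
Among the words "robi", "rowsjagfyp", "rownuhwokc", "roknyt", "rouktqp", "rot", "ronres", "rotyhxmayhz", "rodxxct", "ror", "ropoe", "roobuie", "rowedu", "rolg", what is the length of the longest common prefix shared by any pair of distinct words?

3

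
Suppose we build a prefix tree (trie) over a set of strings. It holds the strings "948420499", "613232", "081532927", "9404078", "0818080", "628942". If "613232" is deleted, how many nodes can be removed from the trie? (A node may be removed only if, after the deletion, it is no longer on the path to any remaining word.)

5

Walk "613232" from the leaf back toward the root, removing each node that no remaining word uses.
The suffix "13232" (5 nodes) is used only by "613232"; the node for "6" still has the child "2", so pruning stops there.
Nodes removed: 5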